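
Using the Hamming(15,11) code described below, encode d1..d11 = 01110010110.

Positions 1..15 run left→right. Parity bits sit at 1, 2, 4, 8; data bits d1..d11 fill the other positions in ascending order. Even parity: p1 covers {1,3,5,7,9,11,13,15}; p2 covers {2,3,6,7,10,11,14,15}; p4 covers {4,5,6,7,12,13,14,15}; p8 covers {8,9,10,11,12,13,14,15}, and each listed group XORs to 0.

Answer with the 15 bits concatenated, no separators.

Place data at non-parity positions: p1 p2 0 p4 1 1 1 p8 0 0 1 0 1 1 0
p1 (pos 1,3,5,7,9,11,13,15): XOR of data positions = 0⊕1⊕1⊕0⊕1⊕1⊕0 = 0
p2 (pos 2,3,6,7,10,11,14,15): XOR of data positions = 0⊕1⊕1⊕0⊕1⊕1⊕0 = 0
p4 (pos 4,5,6,7,12,13,14,15): XOR of data positions = 1⊕1⊕1⊕0⊕1⊕1⊕0 = 1
p8 (pos 8,9,10,11,12,13,14,15): XOR of data positions = 0⊕0⊕1⊕0⊕1⊕1⊕0 = 1
Codeword: 000111110010110

000111110010110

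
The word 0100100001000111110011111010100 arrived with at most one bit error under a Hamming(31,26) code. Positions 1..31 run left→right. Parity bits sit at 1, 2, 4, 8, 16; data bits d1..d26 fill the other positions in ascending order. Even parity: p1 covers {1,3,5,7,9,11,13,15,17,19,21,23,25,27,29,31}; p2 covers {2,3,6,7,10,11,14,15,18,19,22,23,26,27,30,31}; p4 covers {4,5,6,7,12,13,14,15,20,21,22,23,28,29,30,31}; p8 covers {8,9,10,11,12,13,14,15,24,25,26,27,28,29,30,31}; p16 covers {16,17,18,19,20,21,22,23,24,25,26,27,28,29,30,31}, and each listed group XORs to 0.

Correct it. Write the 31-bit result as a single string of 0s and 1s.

0100100001010111110011111010100

s1 (pos 1,3,5,7,9,11,13,15,17,19,21,23,25,27,29,31): 0⊕0⊕1⊕0⊕0⊕0⊕0⊕1⊕1⊕0⊕1⊕1⊕1⊕1⊕1⊕0 = 0
s2 (pos 2,3,6,7,10,11,14,15,18,19,22,23,26,27,30,31): 1⊕0⊕0⊕0⊕1⊕0⊕1⊕1⊕1⊕0⊕1⊕1⊕0⊕1⊕0⊕0 = 0
s4 (pos 4,5,6,7,12,13,14,15,20,21,22,23,28,29,30,31): 0⊕1⊕0⊕0⊕0⊕0⊕1⊕1⊕0⊕1⊕1⊕1⊕0⊕1⊕0⊕0 = 1
s8 (pos 8,9,10,11,12,13,14,15,24,25,26,27,28,29,30,31): 0⊕0⊕1⊕0⊕0⊕0⊕1⊕1⊕1⊕1⊕0⊕1⊕0⊕1⊕0⊕0 = 1
s16 (pos 16,17,18,19,20,21,22,23,24,25,26,27,28,29,30,31): 1⊕1⊕1⊕0⊕0⊕1⊕1⊕1⊕1⊕1⊕0⊕1⊕0⊕1⊕0⊕0 = 0
Syndrome s16…s1 = 01100 → error at position 12.
Flip position 12: 0100100001000111110011111010100 → 0100100001010111110011111010100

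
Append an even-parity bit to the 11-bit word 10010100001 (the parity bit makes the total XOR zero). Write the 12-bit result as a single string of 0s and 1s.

XOR of the 11 data bits: 1⊕0⊕0⊕1⊕0⊕1⊕0⊕0⊕0⊕0⊕1 = 0
Parity bit = 0 (so all 12 bits XOR to 0).

100101000010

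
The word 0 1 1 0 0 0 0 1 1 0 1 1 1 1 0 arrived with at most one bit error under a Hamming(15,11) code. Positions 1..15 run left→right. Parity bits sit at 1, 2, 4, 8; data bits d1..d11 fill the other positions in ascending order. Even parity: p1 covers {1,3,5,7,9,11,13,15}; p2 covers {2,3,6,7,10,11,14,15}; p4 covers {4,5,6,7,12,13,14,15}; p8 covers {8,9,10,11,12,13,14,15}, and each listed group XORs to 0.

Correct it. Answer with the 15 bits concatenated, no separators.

011100011011110

s1 (pos 1,3,5,7,9,11,13,15): 0⊕1⊕0⊕0⊕1⊕1⊕1⊕0 = 0
s2 (pos 2,3,6,7,10,11,14,15): 1⊕1⊕0⊕0⊕0⊕1⊕1⊕0 = 0
s4 (pos 4,5,6,7,12,13,14,15): 0⊕0⊕0⊕0⊕1⊕1⊕1⊕0 = 1
s8 (pos 8,9,10,11,12,13,14,15): 1⊕1⊕0⊕1⊕1⊕1⊕1⊕0 = 0
Syndrome s8…s1 = 0100 → error at position 4.
Flip position 4: 011000011011110 → 011100011011110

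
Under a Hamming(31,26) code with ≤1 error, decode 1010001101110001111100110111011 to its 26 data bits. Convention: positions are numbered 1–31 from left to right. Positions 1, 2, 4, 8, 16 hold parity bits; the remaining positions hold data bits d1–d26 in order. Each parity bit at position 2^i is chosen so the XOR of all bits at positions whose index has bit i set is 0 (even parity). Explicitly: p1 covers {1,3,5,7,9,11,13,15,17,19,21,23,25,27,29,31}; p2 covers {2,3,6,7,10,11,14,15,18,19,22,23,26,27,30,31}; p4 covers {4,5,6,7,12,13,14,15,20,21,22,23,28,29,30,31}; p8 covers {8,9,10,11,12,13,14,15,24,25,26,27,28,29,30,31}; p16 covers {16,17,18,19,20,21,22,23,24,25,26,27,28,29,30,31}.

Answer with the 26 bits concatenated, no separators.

10000111000111100110111011

s1 (pos 1,3,5,7,9,11,13,15,17,19,21,23,25,27,29,31): 1⊕1⊕0⊕1⊕0⊕1⊕0⊕0⊕1⊕1⊕0⊕1⊕0⊕1⊕0⊕1 = 1
s2 (pos 2,3,6,7,10,11,14,15,18,19,22,23,26,27,30,31): 0⊕1⊕0⊕1⊕1⊕1⊕0⊕0⊕1⊕1⊕0⊕1⊕1⊕1⊕1⊕1 = 1
s4 (pos 4,5,6,7,12,13,14,15,20,21,22,23,28,29,30,31): 0⊕0⊕0⊕1⊕1⊕0⊕0⊕0⊕1⊕0⊕0⊕1⊕1⊕0⊕1⊕1 = 1
s8 (pos 8,9,10,11,12,13,14,15,24,25,26,27,28,29,30,31): 1⊕0⊕1⊕1⊕1⊕0⊕0⊕0⊕1⊕0⊕1⊕1⊕1⊕0⊕1⊕1 = 0
s16 (pos 16,17,18,19,20,21,22,23,24,25,26,27,28,29,30,31): 1⊕1⊕1⊕1⊕1⊕0⊕0⊕1⊕1⊕0⊕1⊕1⊕1⊕0⊕1⊕1 = 0
Syndrome s16…s1 = 00111 → error at position 7.
Flip position 7: 1010001101110001111100110111011 → 1010000101110001111100110111011
Read data bits from positions 3,5,6,7,9,10,11,12,13,14,15,17,18,19,20,21,22,23,24,25,26,27,28,29,30,31: 10000111000111100110111011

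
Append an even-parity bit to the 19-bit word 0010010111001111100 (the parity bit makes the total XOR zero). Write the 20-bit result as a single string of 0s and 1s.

00100101110011111000

XOR of the 19 data bits: 0⊕0⊕1⊕0⊕0⊕1⊕0⊕1⊕1⊕1⊕0⊕0⊕1⊕1⊕1⊕1⊕1⊕0⊕0 = 0
Parity bit = 0 (so all 20 bits XOR to 0).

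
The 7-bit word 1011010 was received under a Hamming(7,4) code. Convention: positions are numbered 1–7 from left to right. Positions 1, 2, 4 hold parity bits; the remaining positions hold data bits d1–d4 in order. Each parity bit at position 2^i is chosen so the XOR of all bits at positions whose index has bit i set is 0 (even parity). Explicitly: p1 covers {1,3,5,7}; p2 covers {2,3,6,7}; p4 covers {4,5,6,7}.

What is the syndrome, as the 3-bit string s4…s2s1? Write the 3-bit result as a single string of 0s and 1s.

s1 (pos 1,3,5,7): 1⊕1⊕0⊕0 = 0
s2 (pos 2,3,6,7): 0⊕1⊕1⊕0 = 0
s4 (pos 4,5,6,7): 1⊕0⊕1⊕0 = 0
Syndrome s4…s1 = 000 → no error.

000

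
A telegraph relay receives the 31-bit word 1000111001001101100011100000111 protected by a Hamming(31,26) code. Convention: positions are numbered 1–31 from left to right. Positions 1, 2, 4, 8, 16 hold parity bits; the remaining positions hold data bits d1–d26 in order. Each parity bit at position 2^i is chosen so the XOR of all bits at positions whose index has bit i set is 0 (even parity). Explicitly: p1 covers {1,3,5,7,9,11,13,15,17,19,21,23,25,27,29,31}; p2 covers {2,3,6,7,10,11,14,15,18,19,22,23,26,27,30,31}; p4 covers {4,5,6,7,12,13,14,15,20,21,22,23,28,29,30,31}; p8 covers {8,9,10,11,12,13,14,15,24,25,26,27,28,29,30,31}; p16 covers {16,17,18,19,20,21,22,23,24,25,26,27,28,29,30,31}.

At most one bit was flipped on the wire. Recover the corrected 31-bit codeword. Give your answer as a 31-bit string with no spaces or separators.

s1 (pos 1,3,5,7,9,11,13,15,17,19,21,23,25,27,29,31): 1⊕0⊕1⊕1⊕0⊕0⊕1⊕0⊕1⊕0⊕1⊕1⊕0⊕0⊕1⊕1 = 1
s2 (pos 2,3,6,7,10,11,14,15,18,19,22,23,26,27,30,31): 0⊕0⊕1⊕1⊕1⊕0⊕1⊕0⊕0⊕0⊕1⊕1⊕0⊕0⊕1⊕1 = 0
s4 (pos 4,5,6,7,12,13,14,15,20,21,22,23,28,29,30,31): 0⊕1⊕1⊕1⊕0⊕1⊕1⊕0⊕0⊕1⊕1⊕1⊕0⊕1⊕1⊕1 = 1
s8 (pos 8,9,10,11,12,13,14,15,24,25,26,27,28,29,30,31): 0⊕0⊕1⊕0⊕0⊕1⊕1⊕0⊕0⊕0⊕0⊕0⊕0⊕1⊕1⊕1 = 0
s16 (pos 16,17,18,19,20,21,22,23,24,25,26,27,28,29,30,31): 1⊕1⊕0⊕0⊕0⊕1⊕1⊕1⊕0⊕0⊕0⊕0⊕0⊕1⊕1⊕1 = 0
Syndrome s16…s1 = 00101 → error at position 5.
Flip position 5: 1000111001001101100011100000111 → 1000011001001101100011100000111

1000011001001101100011100000111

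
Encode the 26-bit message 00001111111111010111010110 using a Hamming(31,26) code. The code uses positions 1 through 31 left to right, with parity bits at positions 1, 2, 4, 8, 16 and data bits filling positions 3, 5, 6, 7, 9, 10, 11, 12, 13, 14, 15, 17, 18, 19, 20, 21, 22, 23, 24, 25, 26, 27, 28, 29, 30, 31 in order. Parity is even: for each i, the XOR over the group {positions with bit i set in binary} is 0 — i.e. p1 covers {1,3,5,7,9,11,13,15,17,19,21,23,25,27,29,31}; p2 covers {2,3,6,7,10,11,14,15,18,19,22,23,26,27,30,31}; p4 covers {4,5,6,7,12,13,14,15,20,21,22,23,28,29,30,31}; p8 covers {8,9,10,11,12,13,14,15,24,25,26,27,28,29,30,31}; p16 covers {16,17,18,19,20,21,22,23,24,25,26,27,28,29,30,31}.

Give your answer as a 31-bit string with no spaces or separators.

1100000011111110111010111010110

Place data at non-parity positions: p1 p2 0 p4 0 0 0 p8 1 1 1 1 1 1 1 p16 1 1 1 0 1 0 1 1 1 0 1 0 1 1 0
p1 (pos 1,3,5,7,9,11,13,15,17,19,21,23,25,27,29,31): XOR of data positions = 0⊕0⊕0⊕1⊕1⊕1⊕1⊕1⊕1⊕1⊕1⊕1⊕1⊕1⊕0 = 1
p2 (pos 2,3,6,7,10,11,14,15,18,19,22,23,26,27,30,31): XOR of data positions = 0⊕0⊕0⊕1⊕1⊕1⊕1⊕1⊕1⊕0⊕1⊕0⊕1⊕1⊕0 = 1
p4 (pos 4,5,6,7,12,13,14,15,20,21,22,23,28,29,30,31): XOR of data positions = 0⊕0⊕0⊕1⊕1⊕1⊕1⊕0⊕1⊕0⊕1⊕0⊕1⊕1⊕0 = 0
p8 (pos 8,9,10,11,12,13,14,15,24,25,26,27,28,29,30,31): XOR of data positions = 1⊕1⊕1⊕1⊕1⊕1⊕1⊕1⊕1⊕0⊕1⊕0⊕1⊕1⊕0 = 0
p16 (pos 16,17,18,19,20,21,22,23,24,25,26,27,28,29,30,31): XOR of data positions = 1⊕1⊕1⊕0⊕1⊕0⊕1⊕1⊕1⊕0⊕1⊕0⊕1⊕1⊕0 = 0
Codeword: 1100000011111110111010111010110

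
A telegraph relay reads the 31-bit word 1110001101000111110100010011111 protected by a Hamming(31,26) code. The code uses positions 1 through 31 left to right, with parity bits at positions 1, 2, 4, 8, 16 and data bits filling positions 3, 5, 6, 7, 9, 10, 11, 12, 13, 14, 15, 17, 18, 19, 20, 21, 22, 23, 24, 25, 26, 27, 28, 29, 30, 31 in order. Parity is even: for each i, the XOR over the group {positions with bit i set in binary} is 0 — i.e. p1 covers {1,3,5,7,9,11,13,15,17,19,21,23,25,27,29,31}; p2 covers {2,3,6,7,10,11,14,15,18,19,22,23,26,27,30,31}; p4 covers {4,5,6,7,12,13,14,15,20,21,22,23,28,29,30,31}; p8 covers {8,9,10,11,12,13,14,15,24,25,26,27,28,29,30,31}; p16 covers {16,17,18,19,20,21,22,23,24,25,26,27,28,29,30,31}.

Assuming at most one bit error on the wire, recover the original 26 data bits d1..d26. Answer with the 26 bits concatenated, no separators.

10010100011110100010011111

s1 (pos 1,3,5,7,9,11,13,15,17,19,21,23,25,27,29,31): 1⊕1⊕0⊕1⊕0⊕0⊕0⊕1⊕1⊕0⊕0⊕0⊕0⊕1⊕1⊕1 = 0
s2 (pos 2,3,6,7,10,11,14,15,18,19,22,23,26,27,30,31): 1⊕1⊕0⊕1⊕1⊕0⊕1⊕1⊕1⊕0⊕0⊕0⊕0⊕1⊕1⊕1 = 0
s4 (pos 4,5,6,7,12,13,14,15,20,21,22,23,28,29,30,31): 0⊕0⊕0⊕1⊕0⊕0⊕1⊕1⊕1⊕0⊕0⊕0⊕1⊕1⊕1⊕1 = 0
s8 (pos 8,9,10,11,12,13,14,15,24,25,26,27,28,29,30,31): 1⊕0⊕1⊕0⊕0⊕0⊕1⊕1⊕1⊕0⊕0⊕1⊕1⊕1⊕1⊕1 = 0
s16 (pos 16,17,18,19,20,21,22,23,24,25,26,27,28,29,30,31): 1⊕1⊕1⊕0⊕1⊕0⊕0⊕0⊕1⊕0⊕0⊕1⊕1⊕1⊕1⊕1 = 0
Syndrome s16…s1 = 00000 → no error.
Read data bits from positions 3,5,6,7,9,10,11,12,13,14,15,17,18,19,20,21,22,23,24,25,26,27,28,29,30,31: 10010100011110100010011111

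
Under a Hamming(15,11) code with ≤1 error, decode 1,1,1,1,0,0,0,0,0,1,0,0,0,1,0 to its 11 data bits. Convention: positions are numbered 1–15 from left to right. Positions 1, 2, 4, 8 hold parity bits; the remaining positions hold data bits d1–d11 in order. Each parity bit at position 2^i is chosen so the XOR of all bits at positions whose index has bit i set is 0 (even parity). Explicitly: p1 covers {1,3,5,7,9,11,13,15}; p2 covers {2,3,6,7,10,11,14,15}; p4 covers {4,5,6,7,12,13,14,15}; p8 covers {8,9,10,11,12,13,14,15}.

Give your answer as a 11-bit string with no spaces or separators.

10000100010

s1 (pos 1,3,5,7,9,11,13,15): 1⊕1⊕0⊕0⊕0⊕0⊕0⊕0 = 0
s2 (pos 2,3,6,7,10,11,14,15): 1⊕1⊕0⊕0⊕1⊕0⊕1⊕0 = 0
s4 (pos 4,5,6,7,12,13,14,15): 1⊕0⊕0⊕0⊕0⊕0⊕1⊕0 = 0
s8 (pos 8,9,10,11,12,13,14,15): 0⊕0⊕1⊕0⊕0⊕0⊕1⊕0 = 0
Syndrome s8…s1 = 0000 → no error.
Read data bits from positions 3,5,6,7,9,10,11,12,13,14,15: 10000100010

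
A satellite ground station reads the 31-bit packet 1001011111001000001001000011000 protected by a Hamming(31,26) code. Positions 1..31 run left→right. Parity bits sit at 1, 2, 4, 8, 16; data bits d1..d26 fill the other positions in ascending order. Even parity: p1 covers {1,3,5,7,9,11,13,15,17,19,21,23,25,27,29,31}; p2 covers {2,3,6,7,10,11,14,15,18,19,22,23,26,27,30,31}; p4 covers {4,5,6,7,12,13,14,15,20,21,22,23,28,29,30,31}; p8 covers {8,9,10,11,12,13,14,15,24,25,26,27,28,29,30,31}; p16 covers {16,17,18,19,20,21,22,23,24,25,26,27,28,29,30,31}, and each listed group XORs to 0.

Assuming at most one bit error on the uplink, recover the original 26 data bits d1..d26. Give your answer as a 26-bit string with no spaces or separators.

s1 (pos 1,3,5,7,9,11,13,15,17,19,21,23,25,27,29,31): 1⊕0⊕0⊕1⊕1⊕0⊕1⊕0⊕0⊕1⊕0⊕0⊕0⊕1⊕0⊕0 = 0
s2 (pos 2,3,6,7,10,11,14,15,18,19,22,23,26,27,30,31): 0⊕0⊕1⊕1⊕1⊕0⊕0⊕0⊕0⊕1⊕1⊕0⊕0⊕1⊕0⊕0 = 0
s4 (pos 4,5,6,7,12,13,14,15,20,21,22,23,28,29,30,31): 1⊕0⊕1⊕1⊕0⊕1⊕0⊕0⊕0⊕0⊕1⊕0⊕1⊕0⊕0⊕0 = 0
s8 (pos 8,9,10,11,12,13,14,15,24,25,26,27,28,29,30,31): 1⊕1⊕1⊕0⊕0⊕1⊕0⊕0⊕0⊕0⊕0⊕1⊕1⊕0⊕0⊕0 = 0
s16 (pos 16,17,18,19,20,21,22,23,24,25,26,27,28,29,30,31): 0⊕0⊕0⊕1⊕0⊕0⊕1⊕0⊕0⊕0⊕0⊕1⊕1⊕0⊕0⊕0 = 0
Syndrome s16…s1 = 00000 → no error.
Read data bits from positions 3,5,6,7,9,10,11,12,13,14,15,17,18,19,20,21,22,23,24,25,26,27,28,29,30,31: 00111100100001001000011000

00111100100001001000011000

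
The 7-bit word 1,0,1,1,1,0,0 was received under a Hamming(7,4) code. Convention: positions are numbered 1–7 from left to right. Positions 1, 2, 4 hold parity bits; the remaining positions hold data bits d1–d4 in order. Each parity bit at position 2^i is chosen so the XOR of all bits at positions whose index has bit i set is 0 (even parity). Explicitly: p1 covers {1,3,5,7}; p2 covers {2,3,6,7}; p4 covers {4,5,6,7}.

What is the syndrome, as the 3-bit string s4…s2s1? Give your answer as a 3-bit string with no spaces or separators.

s1 (pos 1,3,5,7): 1⊕1⊕1⊕0 = 1
s2 (pos 2,3,6,7): 0⊕1⊕0⊕0 = 1
s4 (pos 4,5,6,7): 1⊕1⊕0⊕0 = 0
Syndrome s4…s1 = 011 → error at position 3.

011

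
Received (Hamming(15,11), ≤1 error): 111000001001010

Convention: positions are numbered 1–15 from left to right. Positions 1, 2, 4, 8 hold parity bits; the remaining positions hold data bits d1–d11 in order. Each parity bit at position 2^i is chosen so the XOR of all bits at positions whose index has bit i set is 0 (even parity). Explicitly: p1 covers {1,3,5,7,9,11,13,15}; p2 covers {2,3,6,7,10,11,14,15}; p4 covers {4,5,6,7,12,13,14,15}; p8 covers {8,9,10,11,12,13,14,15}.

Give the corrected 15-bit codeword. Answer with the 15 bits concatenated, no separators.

111000001011010

s1 (pos 1,3,5,7,9,11,13,15): 1⊕1⊕0⊕0⊕1⊕0⊕0⊕0 = 1
s2 (pos 2,3,6,7,10,11,14,15): 1⊕1⊕0⊕0⊕0⊕0⊕1⊕0 = 1
s4 (pos 4,5,6,7,12,13,14,15): 0⊕0⊕0⊕0⊕1⊕0⊕1⊕0 = 0
s8 (pos 8,9,10,11,12,13,14,15): 0⊕1⊕0⊕0⊕1⊕0⊕1⊕0 = 1
Syndrome s8…s1 = 1011 → error at position 11.
Flip position 11: 111000001001010 → 111000001011010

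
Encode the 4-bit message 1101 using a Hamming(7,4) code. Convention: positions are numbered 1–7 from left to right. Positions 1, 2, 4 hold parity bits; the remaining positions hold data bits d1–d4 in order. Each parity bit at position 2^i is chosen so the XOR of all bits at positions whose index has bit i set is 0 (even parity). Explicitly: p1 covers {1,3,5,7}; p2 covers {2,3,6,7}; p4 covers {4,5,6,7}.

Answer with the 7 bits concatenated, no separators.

1010101

Place data at non-parity positions: p1 p2 1 p4 1 0 1
p1 (pos 1,3,5,7): XOR of data positions = 1⊕1⊕1 = 1
p2 (pos 2,3,6,7): XOR of data positions = 1⊕0⊕1 = 0
p4 (pos 4,5,6,7): XOR of data positions = 1⊕0⊕1 = 0
Codeword: 1010101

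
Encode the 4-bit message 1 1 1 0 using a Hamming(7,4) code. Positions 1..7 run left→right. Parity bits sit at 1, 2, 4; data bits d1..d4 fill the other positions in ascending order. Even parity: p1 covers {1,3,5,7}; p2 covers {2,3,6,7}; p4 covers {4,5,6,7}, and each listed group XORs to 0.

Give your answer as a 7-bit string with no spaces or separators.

Place data at non-parity positions: p1 p2 1 p4 1 1 0
p1 (pos 1,3,5,7): XOR of data positions = 1⊕1⊕0 = 0
p2 (pos 2,3,6,7): XOR of data positions = 1⊕1⊕0 = 0
p4 (pos 4,5,6,7): XOR of data positions = 1⊕1⊕0 = 0
Codeword: 0010110

0010110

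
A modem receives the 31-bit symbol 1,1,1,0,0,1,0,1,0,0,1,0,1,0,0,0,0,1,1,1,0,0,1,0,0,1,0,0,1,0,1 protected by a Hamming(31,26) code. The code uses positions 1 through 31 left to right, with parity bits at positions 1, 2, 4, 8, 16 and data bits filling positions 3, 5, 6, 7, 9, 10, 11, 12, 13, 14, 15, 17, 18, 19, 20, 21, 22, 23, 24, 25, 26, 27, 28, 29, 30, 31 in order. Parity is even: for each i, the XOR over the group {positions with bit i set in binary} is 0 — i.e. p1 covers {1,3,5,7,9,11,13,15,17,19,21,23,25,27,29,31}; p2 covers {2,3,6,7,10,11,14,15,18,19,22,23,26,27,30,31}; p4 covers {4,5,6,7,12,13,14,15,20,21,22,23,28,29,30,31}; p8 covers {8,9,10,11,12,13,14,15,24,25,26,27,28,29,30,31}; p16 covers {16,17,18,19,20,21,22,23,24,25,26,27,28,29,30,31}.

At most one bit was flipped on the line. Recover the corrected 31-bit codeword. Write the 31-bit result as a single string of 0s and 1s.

s1 (pos 1,3,5,7,9,11,13,15,17,19,21,23,25,27,29,31): 1⊕1⊕0⊕0⊕0⊕1⊕1⊕0⊕0⊕1⊕0⊕1⊕0⊕0⊕1⊕1 = 0
s2 (pos 2,3,6,7,10,11,14,15,18,19,22,23,26,27,30,31): 1⊕1⊕1⊕0⊕0⊕1⊕0⊕0⊕1⊕1⊕0⊕1⊕1⊕0⊕0⊕1 = 1
s4 (pos 4,5,6,7,12,13,14,15,20,21,22,23,28,29,30,31): 0⊕0⊕1⊕0⊕0⊕1⊕0⊕0⊕1⊕0⊕0⊕1⊕0⊕1⊕0⊕1 = 0
s8 (pos 8,9,10,11,12,13,14,15,24,25,26,27,28,29,30,31): 1⊕0⊕0⊕1⊕0⊕1⊕0⊕0⊕0⊕0⊕1⊕0⊕0⊕1⊕0⊕1 = 0
s16 (pos 16,17,18,19,20,21,22,23,24,25,26,27,28,29,30,31): 0⊕0⊕1⊕1⊕1⊕0⊕0⊕1⊕0⊕0⊕1⊕0⊕0⊕1⊕0⊕1 = 1
Syndrome s16…s1 = 10010 → error at position 18.
Flip position 18: 1110010100101000011100100100101 → 1110010100101000001100100100101

1110010100101000001100100100101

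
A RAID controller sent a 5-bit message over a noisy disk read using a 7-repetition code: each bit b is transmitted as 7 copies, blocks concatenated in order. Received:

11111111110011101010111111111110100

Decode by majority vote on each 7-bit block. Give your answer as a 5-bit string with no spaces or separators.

11111

Block 1 (1111111): 7 ones → 1
Block 2 (1110011): 5 ones → 1
Block 3 (1010101): 4 ones → 1
Block 4 (1111111): 7 ones → 1
Block 5 (1110100): 4 ones → 1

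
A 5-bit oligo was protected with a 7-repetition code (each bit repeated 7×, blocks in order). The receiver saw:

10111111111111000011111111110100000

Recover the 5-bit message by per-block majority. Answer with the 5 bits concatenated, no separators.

11010

Block 1 (1011111): 6 ones → 1
Block 2 (1111111): 7 ones → 1
Block 3 (0000111): 3 ones → 0
Block 4 (1111111): 7 ones → 1
Block 5 (0100000): 1 one → 0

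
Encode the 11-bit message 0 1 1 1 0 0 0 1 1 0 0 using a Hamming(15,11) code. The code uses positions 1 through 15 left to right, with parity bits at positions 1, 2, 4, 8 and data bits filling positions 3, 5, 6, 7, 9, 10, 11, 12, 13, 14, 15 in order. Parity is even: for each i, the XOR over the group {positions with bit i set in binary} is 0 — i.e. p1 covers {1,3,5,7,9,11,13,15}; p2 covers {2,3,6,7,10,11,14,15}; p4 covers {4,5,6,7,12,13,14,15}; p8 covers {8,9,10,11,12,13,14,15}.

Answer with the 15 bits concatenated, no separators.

100111100001100

Place data at non-parity positions: p1 p2 0 p4 1 1 1 p8 0 0 0 1 1 0 0
p1 (pos 1,3,5,7,9,11,13,15): XOR of data positions = 0⊕1⊕1⊕0⊕0⊕1⊕0 = 1
p2 (pos 2,3,6,7,10,11,14,15): XOR of data positions = 0⊕1⊕1⊕0⊕0⊕0⊕0 = 0
p4 (pos 4,5,6,7,12,13,14,15): XOR of data positions = 1⊕1⊕1⊕1⊕1⊕0⊕0 = 1
p8 (pos 8,9,10,11,12,13,14,15): XOR of data positions = 0⊕0⊕0⊕1⊕1⊕0⊕0 = 0
Codeword: 100111100001100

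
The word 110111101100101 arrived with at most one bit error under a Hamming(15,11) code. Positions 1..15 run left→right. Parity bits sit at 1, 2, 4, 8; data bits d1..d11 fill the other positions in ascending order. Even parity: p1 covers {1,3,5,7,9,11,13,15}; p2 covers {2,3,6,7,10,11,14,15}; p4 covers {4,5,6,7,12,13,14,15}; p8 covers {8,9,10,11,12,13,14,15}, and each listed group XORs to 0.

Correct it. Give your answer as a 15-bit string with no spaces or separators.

s1 (pos 1,3,5,7,9,11,13,15): 1⊕0⊕1⊕1⊕1⊕0⊕1⊕1 = 0
s2 (pos 2,3,6,7,10,11,14,15): 1⊕0⊕1⊕1⊕1⊕0⊕0⊕1 = 1
s4 (pos 4,5,6,7,12,13,14,15): 1⊕1⊕1⊕1⊕0⊕1⊕0⊕1 = 0
s8 (pos 8,9,10,11,12,13,14,15): 0⊕1⊕1⊕0⊕0⊕1⊕0⊕1 = 0
Syndrome s8…s1 = 0010 → error at position 2.
Flip position 2: 110111101100101 → 100111101100101

100111101100101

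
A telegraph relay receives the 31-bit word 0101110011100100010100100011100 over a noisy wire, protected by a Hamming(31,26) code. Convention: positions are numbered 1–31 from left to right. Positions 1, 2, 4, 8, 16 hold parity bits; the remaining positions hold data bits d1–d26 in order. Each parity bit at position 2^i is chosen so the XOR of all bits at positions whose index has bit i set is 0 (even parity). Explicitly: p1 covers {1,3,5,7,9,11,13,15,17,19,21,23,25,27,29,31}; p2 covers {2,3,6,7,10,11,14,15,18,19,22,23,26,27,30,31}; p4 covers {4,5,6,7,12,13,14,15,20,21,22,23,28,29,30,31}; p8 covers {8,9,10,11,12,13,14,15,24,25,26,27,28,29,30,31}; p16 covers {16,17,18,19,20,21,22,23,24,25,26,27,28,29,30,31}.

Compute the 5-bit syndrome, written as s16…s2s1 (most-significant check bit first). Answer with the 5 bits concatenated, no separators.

s1 (pos 1,3,5,7,9,11,13,15,17,19,21,23,25,27,29,31): 0⊕0⊕1⊕0⊕1⊕1⊕0⊕0⊕0⊕0⊕0⊕1⊕0⊕1⊕1⊕0 = 0
s2 (pos 2,3,6,7,10,11,14,15,18,19,22,23,26,27,30,31): 1⊕0⊕1⊕0⊕1⊕1⊕1⊕0⊕1⊕0⊕0⊕1⊕0⊕1⊕0⊕0 = 0
s4 (pos 4,5,6,7,12,13,14,15,20,21,22,23,28,29,30,31): 1⊕1⊕1⊕0⊕0⊕0⊕1⊕0⊕1⊕0⊕0⊕1⊕1⊕1⊕0⊕0 = 0
s8 (pos 8,9,10,11,12,13,14,15,24,25,26,27,28,29,30,31): 0⊕1⊕1⊕1⊕0⊕0⊕1⊕0⊕0⊕0⊕0⊕1⊕1⊕1⊕0⊕0 = 1
s16 (pos 16,17,18,19,20,21,22,23,24,25,26,27,28,29,30,31): 0⊕0⊕1⊕0⊕1⊕0⊕0⊕1⊕0⊕0⊕0⊕1⊕1⊕1⊕0⊕0 = 0
Syndrome s16…s1 = 01000 → error at position 8.

01000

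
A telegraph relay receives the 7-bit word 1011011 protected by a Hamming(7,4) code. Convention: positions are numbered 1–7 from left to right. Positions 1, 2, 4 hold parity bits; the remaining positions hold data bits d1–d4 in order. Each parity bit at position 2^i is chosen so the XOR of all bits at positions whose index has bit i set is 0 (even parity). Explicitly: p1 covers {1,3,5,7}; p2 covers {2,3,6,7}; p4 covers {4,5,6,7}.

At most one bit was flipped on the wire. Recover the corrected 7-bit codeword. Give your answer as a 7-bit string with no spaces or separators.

1011010

s1 (pos 1,3,5,7): 1⊕1⊕0⊕1 = 1
s2 (pos 2,3,6,7): 0⊕1⊕1⊕1 = 1
s4 (pos 4,5,6,7): 1⊕0⊕1⊕1 = 1
Syndrome s4…s1 = 111 → error at position 7.
Flip position 7: 1011011 → 1011010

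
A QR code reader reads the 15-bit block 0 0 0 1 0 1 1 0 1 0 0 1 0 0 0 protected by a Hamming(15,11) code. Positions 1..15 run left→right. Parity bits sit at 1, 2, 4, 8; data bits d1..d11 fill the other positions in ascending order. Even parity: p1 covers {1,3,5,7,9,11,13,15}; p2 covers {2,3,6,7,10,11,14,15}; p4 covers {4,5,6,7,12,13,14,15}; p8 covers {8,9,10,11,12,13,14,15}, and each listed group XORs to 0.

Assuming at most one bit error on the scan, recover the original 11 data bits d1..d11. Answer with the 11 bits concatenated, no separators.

00111001000

s1 (pos 1,3,5,7,9,11,13,15): 0⊕0⊕0⊕1⊕1⊕0⊕0⊕0 = 0
s2 (pos 2,3,6,7,10,11,14,15): 0⊕0⊕1⊕1⊕0⊕0⊕0⊕0 = 0
s4 (pos 4,5,6,7,12,13,14,15): 1⊕0⊕1⊕1⊕1⊕0⊕0⊕0 = 0
s8 (pos 8,9,10,11,12,13,14,15): 0⊕1⊕0⊕0⊕1⊕0⊕0⊕0 = 0
Syndrome s8…s1 = 0000 → no error.
Read data bits from positions 3,5,6,7,9,10,11,12,13,14,15: 00111001000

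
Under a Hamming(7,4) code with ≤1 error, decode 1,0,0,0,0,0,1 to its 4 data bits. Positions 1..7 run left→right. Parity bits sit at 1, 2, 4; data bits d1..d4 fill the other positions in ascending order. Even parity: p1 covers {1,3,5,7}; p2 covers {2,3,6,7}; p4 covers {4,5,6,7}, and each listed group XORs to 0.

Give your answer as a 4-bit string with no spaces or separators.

0011

s1 (pos 1,3,5,7): 1⊕0⊕0⊕1 = 0
s2 (pos 2,3,6,7): 0⊕0⊕0⊕1 = 1
s4 (pos 4,5,6,7): 0⊕0⊕0⊕1 = 1
Syndrome s4…s1 = 110 → error at position 6.
Flip position 6: 1000001 → 1000011
Read data bits from positions 3,5,6,7: 0011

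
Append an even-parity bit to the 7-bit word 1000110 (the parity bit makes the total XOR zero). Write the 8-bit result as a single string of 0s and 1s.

XOR of the 7 data bits: 1⊕0⊕0⊕0⊕1⊕1⊕0 = 1
Parity bit = 1 (so all 8 bits XOR to 0).

10001101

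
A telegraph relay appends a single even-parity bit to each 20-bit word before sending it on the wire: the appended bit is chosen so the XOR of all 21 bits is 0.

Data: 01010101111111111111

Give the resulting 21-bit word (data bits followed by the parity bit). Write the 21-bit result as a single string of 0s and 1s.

XOR of the 20 data bits: 0⊕1⊕0⊕1⊕0⊕1⊕0⊕1⊕1⊕1⊕1⊕1⊕1⊕1⊕1⊕1⊕1⊕1⊕1⊕1 = 0
Parity bit = 0 (so all 21 bits XOR to 0).

010101011111111111110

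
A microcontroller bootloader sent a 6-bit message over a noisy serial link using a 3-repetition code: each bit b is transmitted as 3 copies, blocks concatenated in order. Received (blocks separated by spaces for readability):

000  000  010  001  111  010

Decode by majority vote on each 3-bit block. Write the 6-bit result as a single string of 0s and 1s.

Block 1 (000): 0 ones → 0
Block 2 (000): 0 ones → 0
Block 3 (010): 1 one → 0
Block 4 (001): 1 one → 0
Block 5 (111): 3 ones → 1
Block 6 (010): 1 one → 0

000010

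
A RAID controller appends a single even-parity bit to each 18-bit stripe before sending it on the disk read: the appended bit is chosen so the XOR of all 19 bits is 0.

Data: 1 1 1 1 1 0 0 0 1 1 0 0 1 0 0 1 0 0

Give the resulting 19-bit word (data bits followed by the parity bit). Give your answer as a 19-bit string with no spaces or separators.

1111100011001001001

XOR of the 18 data bits: 1⊕1⊕1⊕1⊕1⊕0⊕0⊕0⊕1⊕1⊕0⊕0⊕1⊕0⊕0⊕1⊕0⊕0 = 1
Parity bit = 1 (so all 19 bits XOR to 0).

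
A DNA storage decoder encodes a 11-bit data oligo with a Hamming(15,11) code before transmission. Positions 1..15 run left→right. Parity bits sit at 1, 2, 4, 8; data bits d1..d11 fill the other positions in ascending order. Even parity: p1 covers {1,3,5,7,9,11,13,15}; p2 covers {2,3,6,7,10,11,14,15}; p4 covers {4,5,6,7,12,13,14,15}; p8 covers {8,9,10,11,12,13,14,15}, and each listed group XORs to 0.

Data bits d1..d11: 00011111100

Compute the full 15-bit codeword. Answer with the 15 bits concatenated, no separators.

Place data at non-parity positions: p1 p2 0 p4 0 0 1 p8 1 1 1 1 1 0 0
p1 (pos 1,3,5,7,9,11,13,15): XOR of data positions = 0⊕0⊕1⊕1⊕1⊕1⊕0 = 0
p2 (pos 2,3,6,7,10,11,14,15): XOR of data positions = 0⊕0⊕1⊕1⊕1⊕0⊕0 = 1
p4 (pos 4,5,6,7,12,13,14,15): XOR of data positions = 0⊕0⊕1⊕1⊕1⊕0⊕0 = 1
p8 (pos 8,9,10,11,12,13,14,15): XOR of data positions = 1⊕1⊕1⊕1⊕1⊕0⊕0 = 1
Codeword: 010100111111100

010100111111100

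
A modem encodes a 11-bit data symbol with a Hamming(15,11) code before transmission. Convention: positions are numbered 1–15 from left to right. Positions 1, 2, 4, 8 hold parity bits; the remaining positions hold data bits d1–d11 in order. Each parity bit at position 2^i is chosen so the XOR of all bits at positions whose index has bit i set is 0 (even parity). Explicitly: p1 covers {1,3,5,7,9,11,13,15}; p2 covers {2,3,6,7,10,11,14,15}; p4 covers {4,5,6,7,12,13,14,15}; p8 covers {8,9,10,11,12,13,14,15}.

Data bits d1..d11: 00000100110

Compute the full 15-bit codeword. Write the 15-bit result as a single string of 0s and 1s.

100000010100110

Place data at non-parity positions: p1 p2 0 p4 0 0 0 p8 0 1 0 0 1 1 0
p1 (pos 1,3,5,7,9,11,13,15): XOR of data positions = 0⊕0⊕0⊕0⊕0⊕1⊕0 = 1
p2 (pos 2,3,6,7,10,11,14,15): XOR of data positions = 0⊕0⊕0⊕1⊕0⊕1⊕0 = 0
p4 (pos 4,5,6,7,12,13,14,15): XOR of data positions = 0⊕0⊕0⊕0⊕1⊕1⊕0 = 0
p8 (pos 8,9,10,11,12,13,14,15): XOR of data positions = 0⊕1⊕0⊕0⊕1⊕1⊕0 = 1
Codeword: 100000010100110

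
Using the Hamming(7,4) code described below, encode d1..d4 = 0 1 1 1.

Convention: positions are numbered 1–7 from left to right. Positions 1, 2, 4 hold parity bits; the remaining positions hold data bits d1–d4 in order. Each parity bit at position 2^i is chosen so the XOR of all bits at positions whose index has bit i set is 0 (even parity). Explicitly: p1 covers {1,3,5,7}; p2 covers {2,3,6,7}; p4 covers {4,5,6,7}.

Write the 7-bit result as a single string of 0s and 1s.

Place data at non-parity positions: p1 p2 0 p4 1 1 1
p1 (pos 1,3,5,7): XOR of data positions = 0⊕1⊕1 = 0
p2 (pos 2,3,6,7): XOR of data positions = 0⊕1⊕1 = 0
p4 (pos 4,5,6,7): XOR of data positions = 1⊕1⊕1 = 1
Codeword: 0001111

0001111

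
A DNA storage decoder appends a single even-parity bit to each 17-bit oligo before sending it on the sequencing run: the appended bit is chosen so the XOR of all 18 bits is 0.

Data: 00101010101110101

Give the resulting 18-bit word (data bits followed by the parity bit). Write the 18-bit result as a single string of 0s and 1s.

001010101011101011

XOR of the 17 data bits: 0⊕0⊕1⊕0⊕1⊕0⊕1⊕0⊕1⊕0⊕1⊕1⊕1⊕0⊕1⊕0⊕1 = 1
Parity bit = 1 (so all 18 bits XOR to 0).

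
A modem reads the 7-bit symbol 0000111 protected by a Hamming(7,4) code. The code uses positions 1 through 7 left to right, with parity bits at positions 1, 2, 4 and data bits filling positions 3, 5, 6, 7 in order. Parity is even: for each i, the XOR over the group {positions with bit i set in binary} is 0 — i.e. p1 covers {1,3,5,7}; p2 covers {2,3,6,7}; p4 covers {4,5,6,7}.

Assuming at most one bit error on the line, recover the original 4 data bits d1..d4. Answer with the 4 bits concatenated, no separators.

0111

s1 (pos 1,3,5,7): 0⊕0⊕1⊕1 = 0
s2 (pos 2,3,6,7): 0⊕0⊕1⊕1 = 0
s4 (pos 4,5,6,7): 0⊕1⊕1⊕1 = 1
Syndrome s4…s1 = 100 → error at position 4.
Flip position 4: 0000111 → 0001111
Read data bits from positions 3,5,6,7: 0111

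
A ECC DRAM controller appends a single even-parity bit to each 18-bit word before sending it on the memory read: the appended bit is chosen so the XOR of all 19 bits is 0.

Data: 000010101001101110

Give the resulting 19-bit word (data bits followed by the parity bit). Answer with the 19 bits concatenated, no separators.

XOR of the 18 data bits: 0⊕0⊕0⊕0⊕1⊕0⊕1⊕0⊕1⊕0⊕0⊕1⊕1⊕0⊕1⊕1⊕1⊕0 = 0
Parity bit = 0 (so all 19 bits XOR to 0).

0000101010011011100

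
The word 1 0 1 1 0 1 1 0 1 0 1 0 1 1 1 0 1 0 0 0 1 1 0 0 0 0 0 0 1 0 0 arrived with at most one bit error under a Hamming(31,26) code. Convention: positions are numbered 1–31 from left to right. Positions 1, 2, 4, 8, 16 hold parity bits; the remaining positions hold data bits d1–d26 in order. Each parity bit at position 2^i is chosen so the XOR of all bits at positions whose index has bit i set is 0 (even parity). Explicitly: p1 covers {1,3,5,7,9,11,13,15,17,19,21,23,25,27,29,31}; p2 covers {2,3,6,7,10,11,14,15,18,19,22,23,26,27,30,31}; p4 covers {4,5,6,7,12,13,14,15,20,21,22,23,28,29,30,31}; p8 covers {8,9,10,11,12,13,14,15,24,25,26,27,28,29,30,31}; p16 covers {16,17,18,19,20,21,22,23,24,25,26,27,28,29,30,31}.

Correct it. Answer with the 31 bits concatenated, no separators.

s1 (pos 1,3,5,7,9,11,13,15,17,19,21,23,25,27,29,31): 1⊕1⊕0⊕1⊕1⊕1⊕1⊕1⊕1⊕0⊕1⊕0⊕0⊕0⊕1⊕0 = 0
s2 (pos 2,3,6,7,10,11,14,15,18,19,22,23,26,27,30,31): 0⊕1⊕1⊕1⊕0⊕1⊕1⊕1⊕0⊕0⊕1⊕0⊕0⊕0⊕0⊕0 = 1
s4 (pos 4,5,6,7,12,13,14,15,20,21,22,23,28,29,30,31): 1⊕0⊕1⊕1⊕0⊕1⊕1⊕1⊕0⊕1⊕1⊕0⊕0⊕1⊕0⊕0 = 1
s8 (pos 8,9,10,11,12,13,14,15,24,25,26,27,28,29,30,31): 0⊕1⊕0⊕1⊕0⊕1⊕1⊕1⊕0⊕0⊕0⊕0⊕0⊕1⊕0⊕0 = 0
s16 (pos 16,17,18,19,20,21,22,23,24,25,26,27,28,29,30,31): 0⊕1⊕0⊕0⊕0⊕1⊕1⊕0⊕0⊕0⊕0⊕0⊕0⊕1⊕0⊕0 = 0
Syndrome s16…s1 = 00110 → error at position 6.
Flip position 6: 1011011010101110100011000000100 → 1011001010101110100011000000100

1011001010101110100011000000100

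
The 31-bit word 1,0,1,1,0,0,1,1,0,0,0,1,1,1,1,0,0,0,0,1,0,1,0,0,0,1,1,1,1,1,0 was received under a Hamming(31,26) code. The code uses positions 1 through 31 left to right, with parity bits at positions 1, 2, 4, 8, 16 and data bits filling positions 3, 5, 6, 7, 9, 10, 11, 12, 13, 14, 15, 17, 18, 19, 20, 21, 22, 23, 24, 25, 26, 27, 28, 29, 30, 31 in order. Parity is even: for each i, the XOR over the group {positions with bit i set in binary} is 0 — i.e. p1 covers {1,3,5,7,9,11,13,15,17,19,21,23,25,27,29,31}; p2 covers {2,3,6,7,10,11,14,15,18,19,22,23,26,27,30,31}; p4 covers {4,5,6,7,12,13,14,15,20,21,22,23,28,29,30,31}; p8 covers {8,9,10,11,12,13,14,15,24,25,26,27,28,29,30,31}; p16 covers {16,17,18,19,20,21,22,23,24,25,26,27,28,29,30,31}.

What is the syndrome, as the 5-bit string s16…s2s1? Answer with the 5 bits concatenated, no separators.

10101

s1 (pos 1,3,5,7,9,11,13,15,17,19,21,23,25,27,29,31): 1⊕1⊕0⊕1⊕0⊕0⊕1⊕1⊕0⊕0⊕0⊕0⊕0⊕1⊕1⊕0 = 1
s2 (pos 2,3,6,7,10,11,14,15,18,19,22,23,26,27,30,31): 0⊕1⊕0⊕1⊕0⊕0⊕1⊕1⊕0⊕0⊕1⊕0⊕1⊕1⊕1⊕0 = 0
s4 (pos 4,5,6,7,12,13,14,15,20,21,22,23,28,29,30,31): 1⊕0⊕0⊕1⊕1⊕1⊕1⊕1⊕1⊕0⊕1⊕0⊕1⊕1⊕1⊕0 = 1
s8 (pos 8,9,10,11,12,13,14,15,24,25,26,27,28,29,30,31): 1⊕0⊕0⊕0⊕1⊕1⊕1⊕1⊕0⊕0⊕1⊕1⊕1⊕1⊕1⊕0 = 0
s16 (pos 16,17,18,19,20,21,22,23,24,25,26,27,28,29,30,31): 0⊕0⊕0⊕0⊕1⊕0⊕1⊕0⊕0⊕0⊕1⊕1⊕1⊕1⊕1⊕0 = 1
Syndrome s16…s1 = 10101 → error at position 21.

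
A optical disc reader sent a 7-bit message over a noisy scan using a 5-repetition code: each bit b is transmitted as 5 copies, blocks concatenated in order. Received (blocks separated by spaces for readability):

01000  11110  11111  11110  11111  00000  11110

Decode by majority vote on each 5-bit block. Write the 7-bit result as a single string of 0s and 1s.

Block 1 (01000): 1 one → 0
Block 2 (11110): 4 ones → 1
Block 3 (11111): 5 ones → 1
Block 4 (11110): 4 ones → 1
Block 5 (11111): 5 ones → 1
Block 6 (00000): 0 ones → 0
Block 7 (11110): 4 ones → 1

0111101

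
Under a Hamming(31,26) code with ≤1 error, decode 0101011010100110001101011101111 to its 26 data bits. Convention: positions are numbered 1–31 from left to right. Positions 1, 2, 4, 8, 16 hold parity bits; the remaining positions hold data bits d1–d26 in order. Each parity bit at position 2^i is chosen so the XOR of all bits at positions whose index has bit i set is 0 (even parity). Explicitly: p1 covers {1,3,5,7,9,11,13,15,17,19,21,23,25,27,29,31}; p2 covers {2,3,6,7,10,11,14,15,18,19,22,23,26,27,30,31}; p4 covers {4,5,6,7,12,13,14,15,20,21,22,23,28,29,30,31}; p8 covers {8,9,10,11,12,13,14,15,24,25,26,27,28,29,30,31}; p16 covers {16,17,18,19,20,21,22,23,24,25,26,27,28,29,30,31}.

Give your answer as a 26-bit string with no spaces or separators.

00111010001001101011101111

s1 (pos 1,3,5,7,9,11,13,15,17,19,21,23,25,27,29,31): 0⊕0⊕0⊕1⊕1⊕1⊕0⊕1⊕0⊕1⊕0⊕0⊕1⊕0⊕1⊕1 = 0
s2 (pos 2,3,6,7,10,11,14,15,18,19,22,23,26,27,30,31): 1⊕0⊕1⊕1⊕0⊕1⊕1⊕1⊕0⊕1⊕1⊕0⊕1⊕0⊕1⊕1 = 1
s4 (pos 4,5,6,7,12,13,14,15,20,21,22,23,28,29,30,31): 1⊕0⊕1⊕1⊕0⊕0⊕1⊕1⊕1⊕0⊕1⊕0⊕1⊕1⊕1⊕1 = 1
s8 (pos 8,9,10,11,12,13,14,15,24,25,26,27,28,29,30,31): 0⊕1⊕0⊕1⊕0⊕0⊕1⊕1⊕1⊕1⊕1⊕0⊕1⊕1⊕1⊕1 = 1
s16 (pos 16,17,18,19,20,21,22,23,24,25,26,27,28,29,30,31): 0⊕0⊕0⊕1⊕1⊕0⊕1⊕0⊕1⊕1⊕1⊕0⊕1⊕1⊕1⊕1 = 0
Syndrome s16…s1 = 01110 → error at position 14.
Flip position 14: 0101011010100110001101011101111 → 0101011010100010001101011101111
Read data bits from positions 3,5,6,7,9,10,11,12,13,14,15,17,18,19,20,21,22,23,24,25,26,27,28,29,30,31: 00111010001001101011101111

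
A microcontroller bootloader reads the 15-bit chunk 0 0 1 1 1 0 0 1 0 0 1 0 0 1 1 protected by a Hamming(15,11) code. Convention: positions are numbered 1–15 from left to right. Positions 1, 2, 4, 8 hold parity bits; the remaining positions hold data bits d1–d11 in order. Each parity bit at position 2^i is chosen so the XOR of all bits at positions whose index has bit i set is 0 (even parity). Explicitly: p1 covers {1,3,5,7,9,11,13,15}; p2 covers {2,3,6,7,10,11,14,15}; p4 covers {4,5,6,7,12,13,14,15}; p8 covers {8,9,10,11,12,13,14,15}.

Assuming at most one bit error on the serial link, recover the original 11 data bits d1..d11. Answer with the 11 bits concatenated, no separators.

s1 (pos 1,3,5,7,9,11,13,15): 0⊕1⊕1⊕0⊕0⊕1⊕0⊕1 = 0
s2 (pos 2,3,6,7,10,11,14,15): 0⊕1⊕0⊕0⊕0⊕1⊕1⊕1 = 0
s4 (pos 4,5,6,7,12,13,14,15): 1⊕1⊕0⊕0⊕0⊕0⊕1⊕1 = 0
s8 (pos 8,9,10,11,12,13,14,15): 1⊕0⊕0⊕1⊕0⊕0⊕1⊕1 = 0
Syndrome s8…s1 = 0000 → no error.
Read data bits from positions 3,5,6,7,9,10,11,12,13,14,15: 11000010011

11000010011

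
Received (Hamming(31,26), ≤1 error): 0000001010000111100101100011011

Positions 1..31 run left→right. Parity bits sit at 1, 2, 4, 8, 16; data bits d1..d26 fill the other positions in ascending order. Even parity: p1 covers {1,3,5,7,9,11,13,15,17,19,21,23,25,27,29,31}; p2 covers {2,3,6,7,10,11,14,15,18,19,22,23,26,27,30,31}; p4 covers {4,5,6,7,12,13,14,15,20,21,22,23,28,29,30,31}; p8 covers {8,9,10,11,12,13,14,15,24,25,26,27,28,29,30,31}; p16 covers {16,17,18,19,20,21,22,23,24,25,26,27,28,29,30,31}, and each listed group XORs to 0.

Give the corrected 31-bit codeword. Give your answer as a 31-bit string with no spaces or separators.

0000001010000111100101100011111

s1 (pos 1,3,5,7,9,11,13,15,17,19,21,23,25,27,29,31): 0⊕0⊕0⊕1⊕1⊕0⊕0⊕1⊕1⊕0⊕0⊕1⊕0⊕1⊕0⊕1 = 1
s2 (pos 2,3,6,7,10,11,14,15,18,19,22,23,26,27,30,31): 0⊕0⊕0⊕1⊕0⊕0⊕1⊕1⊕0⊕0⊕1⊕1⊕0⊕1⊕1⊕1 = 0
s4 (pos 4,5,6,7,12,13,14,15,20,21,22,23,28,29,30,31): 0⊕0⊕0⊕1⊕0⊕0⊕1⊕1⊕1⊕0⊕1⊕1⊕1⊕0⊕1⊕1 = 1
s8 (pos 8,9,10,11,12,13,14,15,24,25,26,27,28,29,30,31): 0⊕1⊕0⊕0⊕0⊕0⊕1⊕1⊕0⊕0⊕0⊕1⊕1⊕0⊕1⊕1 = 1
s16 (pos 16,17,18,19,20,21,22,23,24,25,26,27,28,29,30,31): 1⊕1⊕0⊕0⊕1⊕0⊕1⊕1⊕0⊕0⊕0⊕1⊕1⊕0⊕1⊕1 = 1
Syndrome s16…s1 = 11101 → error at position 29.
Flip position 29: 0000001010000111100101100011011 → 0000001010000111100101100011111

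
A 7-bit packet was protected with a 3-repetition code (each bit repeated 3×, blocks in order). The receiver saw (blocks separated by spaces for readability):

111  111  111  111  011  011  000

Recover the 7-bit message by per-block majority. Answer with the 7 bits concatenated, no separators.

Block 1 (111): 3 ones → 1
Block 2 (111): 3 ones → 1
Block 3 (111): 3 ones → 1
Block 4 (111): 3 ones → 1
Block 5 (011): 2 ones → 1
Block 6 (011): 2 ones → 1
Block 7 (000): 0 ones → 0

1111110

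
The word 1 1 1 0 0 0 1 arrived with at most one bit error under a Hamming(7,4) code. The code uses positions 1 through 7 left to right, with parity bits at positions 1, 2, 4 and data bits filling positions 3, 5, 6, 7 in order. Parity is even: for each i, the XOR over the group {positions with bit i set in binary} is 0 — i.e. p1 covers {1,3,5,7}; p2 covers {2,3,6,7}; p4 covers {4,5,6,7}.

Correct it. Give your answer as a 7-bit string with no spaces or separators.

s1 (pos 1,3,5,7): 1⊕1⊕0⊕1 = 1
s2 (pos 2,3,6,7): 1⊕1⊕0⊕1 = 1
s4 (pos 4,5,6,7): 0⊕0⊕0⊕1 = 1
Syndrome s4…s1 = 111 → error at position 7.
Flip position 7: 1110001 → 1110000

1110000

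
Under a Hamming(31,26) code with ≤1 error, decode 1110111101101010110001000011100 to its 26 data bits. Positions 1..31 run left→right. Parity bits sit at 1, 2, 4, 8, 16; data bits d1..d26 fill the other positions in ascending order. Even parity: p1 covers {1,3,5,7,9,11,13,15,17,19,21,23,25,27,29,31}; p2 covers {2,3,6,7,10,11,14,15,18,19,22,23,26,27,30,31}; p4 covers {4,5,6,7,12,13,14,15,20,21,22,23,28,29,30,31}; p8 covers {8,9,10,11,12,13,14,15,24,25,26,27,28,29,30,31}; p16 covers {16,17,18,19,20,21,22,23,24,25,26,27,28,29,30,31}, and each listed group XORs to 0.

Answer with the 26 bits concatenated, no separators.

s1 (pos 1,3,5,7,9,11,13,15,17,19,21,23,25,27,29,31): 1⊕1⊕1⊕1⊕0⊕1⊕1⊕1⊕1⊕0⊕0⊕0⊕0⊕1⊕1⊕0 = 0
s2 (pos 2,3,6,7,10,11,14,15,18,19,22,23,26,27,30,31): 1⊕1⊕1⊕1⊕1⊕1⊕0⊕1⊕1⊕0⊕1⊕0⊕0⊕1⊕0⊕0 = 0
s4 (pos 4,5,6,7,12,13,14,15,20,21,22,23,28,29,30,31): 0⊕1⊕1⊕1⊕0⊕1⊕0⊕1⊕0⊕0⊕1⊕0⊕1⊕1⊕0⊕0 = 0
s8 (pos 8,9,10,11,12,13,14,15,24,25,26,27,28,29,30,31): 1⊕0⊕1⊕1⊕0⊕1⊕0⊕1⊕0⊕0⊕0⊕1⊕1⊕1⊕0⊕0 = 0
s16 (pos 16,17,18,19,20,21,22,23,24,25,26,27,28,29,30,31): 0⊕1⊕1⊕0⊕0⊕0⊕1⊕0⊕0⊕0⊕0⊕1⊕1⊕1⊕0⊕0 = 0
Syndrome s16…s1 = 00000 → no error.
Read data bits from positions 3,5,6,7,9,10,11,12,13,14,15,17,18,19,20,21,22,23,24,25,26,27,28,29,30,31: 11110110101110001000011100

11110110101110001000011100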